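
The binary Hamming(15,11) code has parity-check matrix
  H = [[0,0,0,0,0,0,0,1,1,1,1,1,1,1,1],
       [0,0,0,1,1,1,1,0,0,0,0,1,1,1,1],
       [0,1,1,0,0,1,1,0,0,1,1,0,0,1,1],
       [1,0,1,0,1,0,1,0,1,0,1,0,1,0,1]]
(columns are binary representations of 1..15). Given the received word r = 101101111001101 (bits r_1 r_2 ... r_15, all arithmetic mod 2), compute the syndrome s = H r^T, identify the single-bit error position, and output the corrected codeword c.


s = (1, 0, 0, 0)^T, error position = 8, corrected codeword c = 101101101001101

Compute s = H r^T mod 2 one row at a time:
  s_1 = 1 + 1 + 0 + 0 + 1 + 1 + 0 + 1 = 5 ≡ 1 (mod 2).
  s_2 = 1 + 0 + 1 + 1 + 1 + 1 + 0 + 1 = 6 ≡ 0 (mod 2).
  s_3 = 0 + 1 + 1 + 1 + 0 + 0 + 0 + 1 = 4 ≡ 0 (mod 2).
  s_4 = 1 + 1 + 0 + 1 + 1 + 0 + 1 + 1 = 6 ≡ 0 (mod 2).
s = (1, 0, 0, 0)^T — this equals column 8 of H (binary 1000), so error is at position 8.
Correct: flip bit 8 of r = 101101111001101 to get c = 101101101001101.


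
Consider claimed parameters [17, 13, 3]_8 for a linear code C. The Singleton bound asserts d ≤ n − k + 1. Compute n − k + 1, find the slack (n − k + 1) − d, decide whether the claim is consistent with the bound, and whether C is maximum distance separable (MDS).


Singleton RHS = n − k + 1 = 5, slack = 2, bound satisfied, not MDS.

Singleton bound: d ≤ n − k + 1.
Here n = 17, k = 13, so n − k + 1 = 5.
Given d = 3, check d ≤ 5: YES.
Slack = (n − k + 1) − d = 2.
The code is NOT MDS (slack = 2 > 0).
Description: the claimed parameters are [17, 13, 3]_8; such a code would be non-MDS.


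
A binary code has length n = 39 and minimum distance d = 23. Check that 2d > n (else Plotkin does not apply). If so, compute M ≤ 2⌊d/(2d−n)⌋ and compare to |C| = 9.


Plotkin bound M ≤ 6; given |C| = 9 > bound (violated).

Check applicability: 2d = 46, n = 39.
2d − n = 7 > 0, so Plotkin applies.
Compute d/(2d−n) = 23/7 ≈ 3.2857.
⌊d/(2d−n)⌋ = 3.
Plotkin bound: M ≤ 2·3 = 6.
Given |C| = 9, check: VIOLATED.
This |C| is above the Plotkin bound, so no binary code with n = 39, d = 23 and 9 codewords exists.


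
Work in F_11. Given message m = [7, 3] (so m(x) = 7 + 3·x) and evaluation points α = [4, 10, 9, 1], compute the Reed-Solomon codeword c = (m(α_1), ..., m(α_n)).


c = [8, 4, 1, 10]

Message polynomial: m(x) = 7 + 3·x (mod 11).
For each evaluation point α_i, compute m(α_i) mod 11:
  α_1 = 4: Horner steps 3 → 8, so m(4) = 8.
  α_2 = 10: Horner steps 3 → 4, so m(10) = 4.
  α_3 = 9: Horner steps 3 → 1, so m(9) = 1.
  α_4 = 1: Horner steps 3 → 10, so m(1) = 10.
Codeword c = [8, 4, 1, 10] ∈ F_11^4.


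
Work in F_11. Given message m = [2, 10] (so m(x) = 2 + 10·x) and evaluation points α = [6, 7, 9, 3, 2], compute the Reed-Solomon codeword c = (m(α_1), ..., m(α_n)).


c = [7, 6, 4, 10, 0]

Message polynomial: m(x) = 2 + 10·x (mod 11).
For each evaluation point α_i, compute m(α_i) mod 11:
  α_1 = 6: Horner steps 10 → 7, so m(6) = 7.
  α_2 = 7: Horner steps 10 → 6, so m(7) = 6.
  α_3 = 9: Horner steps 10 → 4, so m(9) = 4.
  α_4 = 3: Horner steps 10 → 10, so m(3) = 10.
  α_5 = 2: Horner steps 10 → 0, so m(2) = 0.
Codeword c = [7, 6, 4, 10, 0] ∈ F_11^5.


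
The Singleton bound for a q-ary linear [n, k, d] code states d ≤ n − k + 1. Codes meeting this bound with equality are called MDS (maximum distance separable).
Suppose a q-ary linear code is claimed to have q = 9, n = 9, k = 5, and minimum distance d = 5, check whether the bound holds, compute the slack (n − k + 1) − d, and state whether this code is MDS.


Singleton RHS = n − k + 1 = 5, slack = 0, bound satisfied, MDS.

Singleton bound: d ≤ n − k + 1.
Here n = 9, k = 5, so n − k + 1 = 5.
Given d = 5, check d ≤ 5: YES.
Slack = (n − k + 1) − d = 0.
The code is MDS (slack = 0).
Description: the claimed parameters are [9, 5, 5]_9; such a code would be MDS (meets Singleton bound).


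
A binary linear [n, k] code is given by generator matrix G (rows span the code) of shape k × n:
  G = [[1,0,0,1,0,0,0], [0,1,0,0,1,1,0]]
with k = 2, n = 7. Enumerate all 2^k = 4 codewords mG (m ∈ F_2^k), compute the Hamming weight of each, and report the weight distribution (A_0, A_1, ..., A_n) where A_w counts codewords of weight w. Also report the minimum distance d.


Weight distribution: A_0 = 1, A_2 = 1, A_3 = 1, A_5 = 1. Minimum distance d = 2.

Enumerate all 2^2 = 4 messages m ∈ F_2^2.
For each, compute codeword c = mG in F_2^7, then tally its weight.
  m = 00 → c = 0000000, weight = 0.
  m = 10 → c = 1001000, weight = 2.
  m = 01 → c = 0100110, weight = 3.
  m = 11 → c = 1101110, weight = 5.
Tally weights:
  weight 0: 1 codewords.
  weight 2: 1 codewords.
  weight 3: 1 codewords.
  weight 5: 1 codewords.
Minimum distance d = smallest w > 0 with A_w > 0 = 2.
Sanity: Σ A_w = 4 = 2^2 = 4 ✓.


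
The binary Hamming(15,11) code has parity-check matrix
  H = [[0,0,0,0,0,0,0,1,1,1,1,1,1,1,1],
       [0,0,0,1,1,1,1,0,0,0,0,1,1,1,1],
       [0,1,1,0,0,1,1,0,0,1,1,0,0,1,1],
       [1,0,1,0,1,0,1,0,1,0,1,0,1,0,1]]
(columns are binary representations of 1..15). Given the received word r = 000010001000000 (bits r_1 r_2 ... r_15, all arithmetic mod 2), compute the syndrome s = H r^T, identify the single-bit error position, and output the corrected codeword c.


s = (1, 1, 0, 0)^T, error position = 12, corrected codeword c = 000010001001000

Compute s = H r^T mod 2 one row at a time:
  s_1 = 0 + 1 + 0 + 0 + 0 + 0 + 0 + 0 = 1 ≡ 1 (mod 2).
  s_2 = 0 + 1 + 0 + 0 + 0 + 0 + 0 + 0 = 1 ≡ 1 (mod 2).
  s_3 = 0 + 0 + 0 + 0 + 0 + 0 + 0 + 0 = 0 ≡ 0 (mod 2).
  s_4 = 0 + 0 + 1 + 0 + 1 + 0 + 0 + 0 = 2 ≡ 0 (mod 2).
s = (1, 1, 0, 0)^T — this equals column 12 of H (binary 1100), so error is at position 12.
Correct: flip bit 12 of r = 000010001000000 to get c = 000010001001000.


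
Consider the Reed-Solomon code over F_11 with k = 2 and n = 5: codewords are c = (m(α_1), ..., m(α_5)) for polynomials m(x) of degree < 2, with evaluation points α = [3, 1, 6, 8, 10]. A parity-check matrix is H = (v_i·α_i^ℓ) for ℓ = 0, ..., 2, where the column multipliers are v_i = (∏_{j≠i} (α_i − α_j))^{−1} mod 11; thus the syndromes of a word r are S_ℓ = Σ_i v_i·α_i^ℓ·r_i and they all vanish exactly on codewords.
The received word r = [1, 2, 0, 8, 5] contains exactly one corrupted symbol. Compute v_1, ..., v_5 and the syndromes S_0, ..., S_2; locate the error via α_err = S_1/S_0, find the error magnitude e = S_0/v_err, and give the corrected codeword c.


S = (9, 5, 4), error at position 1, error magnitude e = 2, c = [10, 2, 0, 8, 5].

Step 1: column multipliers v_i = (∏_{j≠i}(α_i − α_j))^{−1} mod 11.
  i = 1 (α = 3): (3−1)(3−6)(3−8)(3−10) = 2·(−3)·(−5)·(−7) = −210 ≡ 10, so v_1 = 10^{−1} = 10 (mod 11).
  i = 2 (α = 1): (1−3)(1−6)(1−8)(1−10) = (−2)·(−5)·(−7)·(−9) = 630 ≡ 3, so v_2 = 3^{−1} = 4 (mod 11).
  i = 3 (α = 6): (6−3)(6−1)(6−8)(6−10) = 3·5·(−2)·(−4) = 120 ≡ 10, so v_3 = 10^{−1} = 10 (mod 11).
  i = 4 (α = 8): (8−3)(8−1)(8−6)(8−10) = 5·7·2·(−2) = −140 ≡ 3, so v_4 = 3^{−1} = 4 (mod 11).
  i = 5 (α = 10): (10−3)(10−1)(10−6)(10−8) = 7·9·4·2 = 504 ≡ 9, so v_5 = 9^{−1} = 5 (mod 11).
  v = [10, 4, 10, 4, 5].
Step 2: syndromes of r = [1, 2, 0, 8, 5] (all sums mod 11).
  S_0 = Σ v_i r_i = 10·1 + 4·2 + 10·0 + 4·8 + 5·5 = 75 ≡ 9.
  S_1 = Σ v_i α_i r_i = 10·3·1 + 4·1·2 + 10·6·0 + 4·8·8 + 5·10·5 = 544 ≡ 5.
  α_i^2 mod 11 = [9, 1, 3, 9, 1].
  S_2 = Σ v_i α_i^2 r_i = 10·9·1 + 4·1·2 + 10·3·0 + 4·9·8 + 5·1·5 = 411 ≡ 4.
  S = (9, 5, 4) ≠ 0, so r is not a codeword (an error is present).
Step 3: locate the error. For a single error e at position i, S_ℓ = v_i·e·α_i^ℓ, so α_err = S_1/S_0.
  S_0^{−1} = 9^{−1} = 5 (mod 11), so α_err = 5·5 = 25 ≡ 3 = α_1. Error position i = 1.
  Consistency check: S_2/S_1 = 4·9 = 36 ≡ 3 = α_err ✓ (single-error assumption holds).
Step 4: error magnitude e = S_0/v_1 = S_0·∏_{j≠1}(α_1 − α_j) = 9·10 = 90 ≡ 2 (mod 11).
Step 5: correct position 1: c_1 = r_1 − e = 1 − 2 ≡ 10 (mod 11). Hence c = [10, 2, 0, 8, 5].
  Check: interpolating c through the α_i gives m(x) = 9 + 4·x (degree < 2) with m(α_i) = c_i for every i, so c is indeed a codeword.


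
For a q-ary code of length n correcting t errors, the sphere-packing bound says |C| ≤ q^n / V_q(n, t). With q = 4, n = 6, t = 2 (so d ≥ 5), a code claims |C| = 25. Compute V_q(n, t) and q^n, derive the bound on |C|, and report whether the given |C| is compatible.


V_q(n, t) = 154, q^n = 4096, Hamming bound = 26, |C| = 25 ≤ bound (satisfied).

Step 1: Compute V_q(n, t) = Σ_{j=0}^2 C(n, j) (q−1)^j.
  j = 0: C(6,0)·(3)^0 = 1·1 = 1.
  j = 1: C(6,1)·(3)^1 = 6·3 = 18.
  j = 2: C(6,2)·(3)^2 = 15·9 = 135.
  V_q(n, t) = 1 + 18 + 135 = 154.
Step 2: q^n = 4^6 = 4096.
Step 3: Hamming bound ⌊q^n / V_q(n,t)⌋ = ⌊4096/154⌋ = 26.
Step 4: Compare |C| = 25 to 26: satisfied.
The claimed |C| lies below the Hamming bound.


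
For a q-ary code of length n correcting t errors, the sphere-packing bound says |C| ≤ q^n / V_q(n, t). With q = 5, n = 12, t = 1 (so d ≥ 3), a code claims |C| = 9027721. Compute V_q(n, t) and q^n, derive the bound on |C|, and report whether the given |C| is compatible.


V_q(n, t) = 49, q^n = 244140625, Hamming bound = 4982461, |C| = 9027721 > bound (violated).

Step 1: Compute V_q(n, t) = Σ_{j=0}^1 C(n, j) (q−1)^j.
  j = 0: C(12,0)·(4)^0 = 1·1 = 1.
  j = 1: C(12,1)·(4)^1 = 12·4 = 48.
  V_q(n, t) = 1 + 48 = 49.
Step 2: q^n = 5^12 = 244140625.
Step 3: Hamming bound ⌊q^n / V_q(n,t)⌋ = ⌊244140625/49⌋ = 4982461.
Step 4: Compare |C| = 9027721 to 4982461: violated.
The claimed |C| lies above the Hamming bound, so no 5-ary code of length 12 with d ≥ 3 can have 9027721 codewords.


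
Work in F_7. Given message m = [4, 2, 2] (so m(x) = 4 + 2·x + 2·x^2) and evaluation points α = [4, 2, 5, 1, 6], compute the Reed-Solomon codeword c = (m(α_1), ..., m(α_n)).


c = [2, 2, 1, 1, 4]

Message polynomial: m(x) = 4 + 2·x + 2·x^2 (mod 7).
For each evaluation point α_i, compute m(α_i) mod 7:
  α_1 = 4: Horner steps 2 → 3 → 2, so m(4) = 2.
  α_2 = 2: Horner steps 2 → 6 → 2, so m(2) = 2.
  α_3 = 5: Horner steps 2 → 5 → 1, so m(5) = 1.
  α_4 = 1: Horner steps 2 → 4 → 1, so m(1) = 1.
  α_5 = 6: Horner steps 2 → 0 → 4, so m(6) = 4.
Codeword c = [2, 2, 1, 1, 4] ∈ F_7^5.


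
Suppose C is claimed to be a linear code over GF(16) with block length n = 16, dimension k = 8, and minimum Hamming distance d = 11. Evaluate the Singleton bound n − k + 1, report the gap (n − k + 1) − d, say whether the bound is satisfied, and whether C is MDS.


Singleton RHS = n − k + 1 = 9, slack = -2, bound violated (no such code; not MDS).

Singleton bound: d ≤ n − k + 1.
Here n = 16, k = 8, so n − k + 1 = 9.
Given d = 11, check d ≤ 9: NO.
Slack = (n − k + 1) − d = -2.
The slack is negative: d = 11 exceeds n − k + 1 = 9 by 2, so the Singleton bound is violated and no linear [16, 8, 11]_16 code can exist. In particular it is not MDS (MDS requires d = n − k + 1 exactly).
Description: the claimed parameters are [16, 8, 11]_16; such a code would be impossible (violates the Singleton bound).


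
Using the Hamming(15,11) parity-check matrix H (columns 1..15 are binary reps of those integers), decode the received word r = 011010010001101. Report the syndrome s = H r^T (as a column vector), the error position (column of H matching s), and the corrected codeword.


s = (0, 0, 1, 0)^T, error position = 2, corrected codeword c = 001010010001101

Compute s = H r^T mod 2 one row at a time:
  s_1 = 1 + 0 + 0 + 0 + 1 + 1 + 0 + 1 = 4 ≡ 0 (mod 2).
  s_2 = 0 + 1 + 0 + 0 + 1 + 1 + 0 + 1 = 4 ≡ 0 (mod 2).
  s_3 = 1 + 1 + 0 + 0 + 0 + 0 + 0 + 1 = 3 ≡ 1 (mod 2).
  s_4 = 0 + 1 + 1 + 0 + 0 + 0 + 1 + 1 = 4 ≡ 0 (mod 2).
s = (0, 0, 1, 0)^T — this equals column 2 of H (binary 0010), so error is at position 2.
Correct: flip bit 2 of r = 011010010001101 to get c = 001010010001101.


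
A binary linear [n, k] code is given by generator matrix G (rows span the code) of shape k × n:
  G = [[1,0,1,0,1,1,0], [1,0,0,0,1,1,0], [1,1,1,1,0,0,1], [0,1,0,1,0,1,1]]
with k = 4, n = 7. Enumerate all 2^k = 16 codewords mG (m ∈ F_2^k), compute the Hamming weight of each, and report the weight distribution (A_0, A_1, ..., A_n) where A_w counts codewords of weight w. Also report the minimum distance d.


Weight distribution: A_0 = 1, A_1 = 2, A_2 = 2, A_3 = 2, A_4 = 3, A_5 = 4, A_6 = 2. Minimum distance d = 1.

Enumerate all 2^4 = 16 messages m ∈ F_2^4.
For each, compute codeword c = mG in F_2^7, then tally its weight.
  m = 0000 → c = 0000000, weight = 0.
  m = 1000 → c = 1010110, weight = 4.
  m = 0100 → c = 1000110, weight = 3.
  m = 1100 → c = 0010000, weight = 1.
  m = 0010 → c = 1111001, weight = 5.
  m = 1010 → c = 0101111, weight = 5.
  m = 0110 → c = 0111111, weight = 6.
  m = 1110 → c = 1101001, weight = 4.
  m = 0001 → c = 0101011, weight = 4.
  m = 1001 → c = 1111101, weight = 6.
  m = 0101 → c = 1101101, weight = 5.
  m = 1101 → c = 0111011, weight = 5.
  m = 0011 → c = 1010010, weight = 3.
  m = 1011 → c = 0000100, weight = 1.
  m = 0111 → c = 0010100, weight = 2.
  m = 1111 → c = 1000010, weight = 2.
Tally weights:
  weight 0: 1 codewords.
  weight 1: 2 codewords.
  weight 2: 2 codewords.
  weight 3: 2 codewords.
  weight 4: 3 codewords.
  weight 5: 4 codewords.
  weight 6: 2 codewords.
Minimum distance d = smallest w > 0 with A_w > 0 = 1.
Sanity: Σ A_w = 16 = 2^4 = 16 ✓.


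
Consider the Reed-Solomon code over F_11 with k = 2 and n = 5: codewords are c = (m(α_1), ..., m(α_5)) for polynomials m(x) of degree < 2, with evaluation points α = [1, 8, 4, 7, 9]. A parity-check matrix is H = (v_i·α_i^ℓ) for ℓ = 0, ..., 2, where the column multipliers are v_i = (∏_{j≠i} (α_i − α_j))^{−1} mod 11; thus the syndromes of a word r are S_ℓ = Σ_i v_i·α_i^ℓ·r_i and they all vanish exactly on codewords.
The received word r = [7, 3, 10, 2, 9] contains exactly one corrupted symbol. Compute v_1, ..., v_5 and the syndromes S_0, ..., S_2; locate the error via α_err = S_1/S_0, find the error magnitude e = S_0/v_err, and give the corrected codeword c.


S = (9, 4, 3), error at position 5, error magnitude e = 5, c = [7, 3, 10, 2, 4].

Step 1: column multipliers v_i = (∏_{j≠i}(α_i − α_j))^{−1} mod 11.
  i = 1 (α = 1): (1−8)(1−4)(1−7)(1−9) = (−7)·(−3)·(−6)·(−8) = 1008 ≡ 7, so v_1 = 7^{−1} = 8 (mod 11).
  i = 2 (α = 8): (8−1)(8−4)(8−7)(8−9) = 7·4·1·(−1) = −28 ≡ 5, so v_2 = 5^{−1} = 9 (mod 11).
  i = 3 (α = 4): (4−1)(4−8)(4−7)(4−9) = 3·(−4)·(−3)·(−5) = −180 ≡ 7, so v_3 = 7^{−1} = 8 (mod 11).
  i = 4 (α = 7): (7−1)(7−8)(7−4)(7−9) = 6·(−1)·3·(−2) = 36 ≡ 3, so v_4 = 3^{−1} = 4 (mod 11).
  i = 5 (α = 9): (9−1)(9−8)(9−4)(9−7) = 8·1·5·2 = 80 ≡ 3, so v_5 = 3^{−1} = 4 (mod 11).
  v = [8, 9, 8, 4, 4].
Step 2: syndromes of r = [7, 3, 10, 2, 9] (all sums mod 11).
  S_0 = Σ v_i r_i = 8·7 + 9·3 + 8·10 + 4·2 + 4·9 = 207 ≡ 9.
  S_1 = Σ v_i α_i r_i = 8·1·7 + 9·8·3 + 8·4·10 + 4·7·2 + 4·9·9 = 972 ≡ 4.
  α_i^2 mod 11 = [1, 9, 5, 5, 4].
  S_2 = Σ v_i α_i^2 r_i = 8·1·7 + 9·9·3 + 8·5·10 + 4·5·2 + 4·4·9 = 883 ≡ 3.
  S = (9, 4, 3) ≠ 0, so r is not a codeword (an error is present).
Step 3: locate the error. For a single error e at position i, S_ℓ = v_i·e·α_i^ℓ, so α_err = S_1/S_0.
  S_0^{−1} = 9^{−1} = 5 (mod 11), so α_err = 4·5 = 20 ≡ 9 = α_5. Error position i = 5.
  Consistency check: S_2/S_1 = 3·3 = 9 ≡ 9 = α_err ✓ (single-error assumption holds).
Step 4: error magnitude e = S_0/v_5 = S_0·∏_{j≠5}(α_5 − α_j) = 9·3 = 27 ≡ 5 (mod 11).
Step 5: correct position 5: c_5 = r_5 − e = 9 − 5 ≡ 4 (mod 11). Hence c = [7, 3, 10, 2, 4].
  Check: interpolating c through the α_i gives m(x) = 6 + 1·x (degree < 2) with m(α_i) = c_i for every i, so c is indeed a codeword.


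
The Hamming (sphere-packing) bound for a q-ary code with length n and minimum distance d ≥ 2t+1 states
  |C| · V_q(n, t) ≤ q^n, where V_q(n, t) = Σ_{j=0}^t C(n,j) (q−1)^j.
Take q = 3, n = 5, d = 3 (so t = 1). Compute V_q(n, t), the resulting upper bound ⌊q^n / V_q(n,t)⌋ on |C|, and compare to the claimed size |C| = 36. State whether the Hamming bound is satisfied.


V_q(n, t) = 11, q^n = 243, Hamming bound = 22, |C| = 36 > bound (violated).

Step 1: Compute V_q(n, t) = Σ_{j=0}^1 C(n, j) (q−1)^j.
  j = 0: C(5,0)·(2)^0 = 1·1 = 1.
  j = 1: C(5,1)·(2)^1 = 5·2 = 10.
  V_q(n, t) = 1 + 10 = 11.
Step 2: q^n = 3^5 = 243.
Step 3: Hamming bound ⌊q^n / V_q(n,t)⌋ = ⌊243/11⌋ = 22.
Step 4: Compare |C| = 36 to 22: violated.
The claimed |C| lies above the Hamming bound, so no 3-ary code of length 5 with d ≥ 3 can have 36 codewords.


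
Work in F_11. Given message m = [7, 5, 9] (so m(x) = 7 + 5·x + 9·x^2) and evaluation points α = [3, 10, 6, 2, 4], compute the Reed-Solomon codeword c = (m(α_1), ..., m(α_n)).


c = [4, 0, 9, 9, 6]

Message polynomial: m(x) = 7 + 5·x + 9·x^2 (mod 11).
For each evaluation point α_i, compute m(α_i) mod 11:
  α_1 = 3: Horner steps 9 → 10 → 4, so m(3) = 4.
  α_2 = 10: Horner steps 9 → 7 → 0, so m(10) = 0.
  α_3 = 6: Horner steps 9 → 4 → 9, so m(6) = 9.
  α_4 = 2: Horner steps 9 → 1 → 9, so m(2) = 9.
  α_5 = 4: Horner steps 9 → 8 → 6, so m(4) = 6.
Codeword c = [4, 0, 9, 9, 6] ∈ F_11^5.


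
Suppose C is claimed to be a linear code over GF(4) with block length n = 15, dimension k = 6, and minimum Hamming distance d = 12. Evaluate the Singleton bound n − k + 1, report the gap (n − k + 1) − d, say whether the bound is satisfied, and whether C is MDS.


Singleton RHS = n − k + 1 = 10, slack = -2, bound violated (no such code; not MDS).

Singleton bound: d ≤ n − k + 1.
Here n = 15, k = 6, so n − k + 1 = 10.
Given d = 12, check d ≤ 10: NO.
Slack = (n − k + 1) − d = -2.
The slack is negative: d = 12 exceeds n − k + 1 = 10 by 2, so the Singleton bound is violated and no linear [15, 6, 12]_4 code can exist. In particular it is not MDS (MDS requires d = n − k + 1 exactly).
Description: the claimed parameters are [15, 6, 12]_4; such a code would be impossible (violates the Singleton bound).


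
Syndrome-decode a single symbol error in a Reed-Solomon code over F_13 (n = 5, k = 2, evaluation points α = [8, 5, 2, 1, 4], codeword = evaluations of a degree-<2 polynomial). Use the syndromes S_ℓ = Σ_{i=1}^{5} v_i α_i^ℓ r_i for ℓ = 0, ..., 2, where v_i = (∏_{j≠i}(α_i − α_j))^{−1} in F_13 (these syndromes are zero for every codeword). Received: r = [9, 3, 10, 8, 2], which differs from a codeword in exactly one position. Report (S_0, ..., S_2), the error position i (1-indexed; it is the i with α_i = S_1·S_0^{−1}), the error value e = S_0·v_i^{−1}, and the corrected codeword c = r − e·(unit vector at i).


S = (6, 11, 5), error at position 5, error magnitude e = 1, c = [9, 3, 10, 8, 1].

Step 1: column multipliers v_i = (∏_{j≠i}(α_i − α_j))^{−1} mod 13.
  i = 1 (α = 8): (8−5)(8−2)(8−1)(8−4) = 3·6·7·4 = 504 ≡ 10, so v_1 = 10^{−1} = 4 (mod 13).
  i = 2 (α = 5): (5−8)(5−2)(5−1)(5−4) = (−3)·3·4·1 = −36 ≡ 3, so v_2 = 3^{−1} = 9 (mod 13).
  i = 3 (α = 2): (2−8)(2−5)(2−1)(2−4) = (−6)·(−3)·1·(−2) = −36 ≡ 3, so v_3 = 3^{−1} = 9 (mod 13).
  i = 4 (α = 1): (1−8)(1−5)(1−2)(1−4) = (−7)·(−4)·(−1)·(−3) = 84 ≡ 6, so v_4 = 6^{−1} = 11 (mod 13).
  i = 5 (α = 4): (4−8)(4−5)(4−2)(4−1) = (−4)·(−1)·2·3 = 24 ≡ 11, so v_5 = 11^{−1} = 6 (mod 13).
  v = [4, 9, 9, 11, 6].
Step 2: syndromes of r = [9, 3, 10, 8, 2] (all sums mod 13).
  S_0 = Σ v_i r_i = 4·9 + 9·3 + 9·10 + 11·8 + 6·2 = 253 ≡ 6.
  S_1 = Σ v_i α_i r_i = 4·8·9 + 9·5·3 + 9·2·10 + 11·1·8 + 6·4·2 = 739 ≡ 11.
  α_i^2 mod 13 = [12, 12, 4, 1, 3].
  S_2 = Σ v_i α_i^2 r_i = 4·12·9 + 9·12·3 + 9·4·10 + 11·1·8 + 6·3·2 = 1240 ≡ 5.
  S = (6, 11, 5) ≠ 0, so r is not a codeword (an error is present).
Step 3: locate the error. For a single error e at position i, S_ℓ = v_i·e·α_i^ℓ, so α_err = S_1/S_0.
  S_0^{−1} = 6^{−1} = 11 (mod 13), so α_err = 11·11 = 121 ≡ 4 = α_5. Error position i = 5.
  Consistency check: S_2/S_1 = 5·6 = 30 ≡ 4 = α_err ✓ (single-error assumption holds).
Step 4: error magnitude e = S_0/v_5 = S_0·∏_{j≠5}(α_5 − α_j) = 6·11 = 66 ≡ 1 (mod 13).
Step 5: correct position 5: c_5 = r_5 − e = 2 − 1 ≡ 1 (mod 13). Hence c = [9, 3, 10, 8, 1].
  Check: interpolating c through the α_i gives m(x) = 6 + 2·x (degree < 2) with m(α_i) = c_i for every i, so c is indeed a codeword.


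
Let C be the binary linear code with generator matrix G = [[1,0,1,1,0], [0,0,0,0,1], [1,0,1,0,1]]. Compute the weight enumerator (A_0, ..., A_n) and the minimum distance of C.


Weight distribution: A_0 = 1, A_1 = 2, A_2 = 2, A_3 = 2, A_4 = 1. Minimum distance d = 1.

Enumerate all 2^3 = 8 messages m ∈ F_2^3.
For each, compute codeword c = mG in F_2^5, then tally its weight.
  m = 000 → c = 00000, weight = 0.
  m = 100 → c = 10110, weight = 3.
  m = 010 → c = 00001, weight = 1.
  m = 110 → c = 10111, weight = 4.
  m = 001 → c = 10101, weight = 3.
  m = 101 → c = 00011, weight = 2.
  m = 011 → c = 10100, weight = 2.
  m = 111 → c = 00010, weight = 1.
Tally weights:
  weight 0: 1 codewords.
  weight 1: 2 codewords.
  weight 2: 2 codewords.
  weight 3: 2 codewords.
  weight 4: 1 codewords.
Minimum distance d = smallest w > 0 with A_w > 0 = 1.
Sanity: Σ A_w = 8 = 2^3 = 8 ✓.


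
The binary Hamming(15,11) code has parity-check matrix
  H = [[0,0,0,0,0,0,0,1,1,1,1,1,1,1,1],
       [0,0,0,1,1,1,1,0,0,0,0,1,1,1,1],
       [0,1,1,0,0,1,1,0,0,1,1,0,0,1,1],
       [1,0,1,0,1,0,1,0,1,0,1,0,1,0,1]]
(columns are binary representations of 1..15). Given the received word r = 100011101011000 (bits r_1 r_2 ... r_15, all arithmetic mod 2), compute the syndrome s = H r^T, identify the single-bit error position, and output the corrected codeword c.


s = (1, 0, 1, 1)^T, error position = 11, corrected codeword c = 100011101001000

Compute s = H r^T mod 2 one row at a time:
  s_1 = 0 + 1 + 0 + 1 + 1 + 0 + 0 + 0 = 3 ≡ 1 (mod 2).
  s_2 = 0 + 1 + 1 + 1 + 1 + 0 + 0 + 0 = 4 ≡ 0 (mod 2).
  s_3 = 0 + 0 + 1 + 1 + 0 + 1 + 0 + 0 = 3 ≡ 1 (mod 2).
  s_4 = 1 + 0 + 1 + 1 + 1 + 1 + 0 + 0 = 5 ≡ 1 (mod 2).
s = (1, 0, 1, 1)^T — this equals column 11 of H (binary 1011), so error is at position 11.
Correct: flip bit 11 of r = 100011101011000 to get c = 100011101001000.


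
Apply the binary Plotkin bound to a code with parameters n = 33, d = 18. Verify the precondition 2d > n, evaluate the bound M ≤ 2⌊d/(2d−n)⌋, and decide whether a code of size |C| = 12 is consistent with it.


Plotkin bound M ≤ 12; given |C| = 12 ≤ bound (satisfied).

Check applicability: 2d = 36, n = 33.
2d − n = 3 > 0, so Plotkin applies.
Compute d/(2d−n) = 18/3 ≈ 6.0000.
⌊d/(2d−n)⌋ = 6.
Plotkin bound: M ≤ 2·6 = 12.
Given |C| = 12, check: satisfied.
This |C| is at the Plotkin bound.


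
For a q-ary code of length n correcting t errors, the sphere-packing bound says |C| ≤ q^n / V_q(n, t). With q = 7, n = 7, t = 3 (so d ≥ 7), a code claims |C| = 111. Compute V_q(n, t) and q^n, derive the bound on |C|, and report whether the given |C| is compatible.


V_q(n, t) = 8359, q^n = 823543, Hamming bound = 98, |C| = 111 > bound (violated).

Step 1: Compute V_q(n, t) = Σ_{j=0}^3 C(n, j) (q−1)^j.
  j = 0: C(7,0)·(6)^0 = 1·1 = 1.
  j = 1: C(7,1)·(6)^1 = 7·6 = 42.
  j = 2: C(7,2)·(6)^2 = 21·36 = 756.
  j = 3: C(7,3)·(6)^3 = 35·216 = 7560.
  V_q(n, t) = 1 + 42 + 756 + 7560 = 8359.
Step 2: q^n = 7^7 = 823543.
Step 3: Hamming bound ⌊q^n / V_q(n,t)⌋ = ⌊823543/8359⌋ = 98.
Step 4: Compare |C| = 111 to 98: violated.
The claimed |C| lies above the Hamming bound, so no 7-ary code of length 7 with d ≥ 7 can have 111 codewords.


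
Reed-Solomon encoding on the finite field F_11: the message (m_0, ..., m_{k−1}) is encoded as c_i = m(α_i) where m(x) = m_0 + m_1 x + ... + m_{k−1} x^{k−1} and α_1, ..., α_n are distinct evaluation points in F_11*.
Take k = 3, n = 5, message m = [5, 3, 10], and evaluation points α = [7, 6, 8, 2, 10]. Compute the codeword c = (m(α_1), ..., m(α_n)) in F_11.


c = [10, 9, 9, 7, 1]

Message polynomial: m(x) = 5 + 3·x + 10·x^2 (mod 11).
For each evaluation point α_i, compute m(α_i) mod 11:
  α_1 = 7: Horner steps 10 → 7 → 10, so m(7) = 10.
  α_2 = 6: Horner steps 10 → 8 → 9, so m(6) = 9.
  α_3 = 8: Horner steps 10 → 6 → 9, so m(8) = 9.
  α_4 = 2: Horner steps 10 → 1 → 7, so m(2) = 7.
  α_5 = 10: Horner steps 10 → 4 → 1, so m(10) = 1.
Codeword c = [10, 9, 9, 7, 1] ∈ F_11^5.


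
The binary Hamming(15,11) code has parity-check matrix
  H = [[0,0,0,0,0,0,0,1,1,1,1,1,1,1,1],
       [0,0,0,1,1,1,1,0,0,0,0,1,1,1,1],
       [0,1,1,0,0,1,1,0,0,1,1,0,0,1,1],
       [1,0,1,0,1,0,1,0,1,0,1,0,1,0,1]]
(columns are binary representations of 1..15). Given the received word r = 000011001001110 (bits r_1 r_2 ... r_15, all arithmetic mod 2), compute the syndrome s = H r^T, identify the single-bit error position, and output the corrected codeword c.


s = (0, 1, 0, 1)^T, error position = 5, corrected codeword c = 000001001001110

Compute s = H r^T mod 2 one row at a time:
  s_1 = 0 + 1 + 0 + 0 + 1 + 1 + 1 + 0 = 4 ≡ 0 (mod 2).
  s_2 = 0 + 1 + 1 + 0 + 1 + 1 + 1 + 0 = 5 ≡ 1 (mod 2).
  s_3 = 0 + 0 + 1 + 0 + 0 + 0 + 1 + 0 = 2 ≡ 0 (mod 2).
  s_4 = 0 + 0 + 1 + 0 + 1 + 0 + 1 + 0 = 3 ≡ 1 (mod 2).
s = (0, 1, 0, 1)^T — this equals column 5 of H (binary 0101), so error is at position 5.
Correct: flip bit 5 of r = 000011001001110 to get c = 000001001001110.


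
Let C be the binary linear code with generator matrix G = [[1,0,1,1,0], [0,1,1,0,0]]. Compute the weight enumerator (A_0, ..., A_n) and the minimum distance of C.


Weight distribution: A_0 = 1, A_2 = 1, A_3 = 2. Minimum distance d = 2.

Enumerate all 2^2 = 4 messages m ∈ F_2^2.
For each, compute codeword c = mG in F_2^5, then tally its weight.
  m = 00 → c = 00000, weight = 0.
  m = 10 → c = 10110, weight = 3.
  m = 01 → c = 01100, weight = 2.
  m = 11 → c = 11010, weight = 3.
Tally weights:
  weight 0: 1 codewords.
  weight 2: 1 codewords.
  weight 3: 2 codewords.
Minimum distance d = smallest w > 0 with A_w > 0 = 2.
Sanity: Σ A_w = 4 = 2^2 = 4 ✓.


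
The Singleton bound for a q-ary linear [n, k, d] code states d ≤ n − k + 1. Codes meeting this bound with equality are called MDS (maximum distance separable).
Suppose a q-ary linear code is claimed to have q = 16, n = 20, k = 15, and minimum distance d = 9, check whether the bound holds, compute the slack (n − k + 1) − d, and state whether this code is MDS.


Singleton RHS = n − k + 1 = 6, slack = -3, bound violated (no such code; not MDS).

Singleton bound: d ≤ n − k + 1.
Here n = 20, k = 15, so n − k + 1 = 6.
Given d = 9, check d ≤ 6: NO.
Slack = (n − k + 1) − d = -3.
The slack is negative: d = 9 exceeds n − k + 1 = 6 by 3, so the Singleton bound is violated and no linear [20, 15, 9]_16 code can exist. In particular it is not MDS (MDS requires d = n − k + 1 exactly).
Description: the claimed parameters are [20, 15, 9]_16; such a code would be impossible (violates the Singleton bound).


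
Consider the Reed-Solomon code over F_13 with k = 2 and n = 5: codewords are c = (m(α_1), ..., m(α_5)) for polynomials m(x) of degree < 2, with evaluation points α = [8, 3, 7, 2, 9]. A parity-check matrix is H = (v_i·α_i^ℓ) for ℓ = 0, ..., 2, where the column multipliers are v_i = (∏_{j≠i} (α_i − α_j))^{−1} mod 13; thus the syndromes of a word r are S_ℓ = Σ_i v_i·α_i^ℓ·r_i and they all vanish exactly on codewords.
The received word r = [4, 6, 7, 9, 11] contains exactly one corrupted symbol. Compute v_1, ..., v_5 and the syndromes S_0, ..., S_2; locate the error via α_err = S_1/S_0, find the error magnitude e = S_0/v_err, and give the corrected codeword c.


S = (6, 2, 5), error at position 5, error magnitude e = 10, c = [4, 6, 7, 9, 1].

Step 1: column multipliers v_i = (∏_{j≠i}(α_i − α_j))^{−1} mod 13.
  i = 1 (α = 8): (8−3)(8−7)(8−2)(8−9) = 5·1·6·(−1) = −30 ≡ 9, so v_1 = 9^{−1} = 3 (mod 13).
  i = 2 (α = 3): (3−8)(3−7)(3−2)(3−9) = (−5)·(−4)·1·(−6) = −120 ≡ 10, so v_2 = 10^{−1} = 4 (mod 13).
  i = 3 (α = 7): (7−8)(7−3)(7−2)(7−9) = (−1)·4·5·(−2) = 40 ≡ 1, so v_3 = 1^{−1} = 1 (mod 13).
  i = 4 (α = 2): (2−8)(2−3)(2−7)(2−9) = (−6)·(−1)·(−5)·(−7) = 210 ≡ 2, so v_4 = 2^{−1} = 7 (mod 13).
  i = 5 (α = 9): (9−8)(9−3)(9−7)(9−2) = 1·6·2·7 = 84 ≡ 6, so v_5 = 6^{−1} = 11 (mod 13).
  v = [3, 4, 1, 7, 11].
Step 2: syndromes of r = [4, 6, 7, 9, 11] (all sums mod 13).
  S_0 = Σ v_i r_i = 3·4 + 4·6 + 1·7 + 7·9 + 11·11 = 227 ≡ 6.
  S_1 = Σ v_i α_i r_i = 3·8·4 + 4·3·6 + 1·7·7 + 7·2·9 + 11·9·11 = 1432 ≡ 2.
  α_i^2 mod 13 = [12, 9, 10, 4, 3].
  S_2 = Σ v_i α_i^2 r_i = 3·12·4 + 4·9·6 + 1·10·7 + 7·4·9 + 11·3·11 = 1045 ≡ 5.
  S = (6, 2, 5) ≠ 0, so r is not a codeword (an error is present).
Step 3: locate the error. For a single error e at position i, S_ℓ = v_i·e·α_i^ℓ, so α_err = S_1/S_0.
  S_0^{−1} = 6^{−1} = 11 (mod 13), so α_err = 2·11 = 22 ≡ 9 = α_5. Error position i = 5.
  Consistency check: S_2/S_1 = 5·7 = 35 ≡ 9 = α_err ✓ (single-error assumption holds).
Step 4: error magnitude e = S_0/v_5 = S_0·∏_{j≠5}(α_5 − α_j) = 6·6 = 36 ≡ 10 (mod 13).
Step 5: correct position 5: c_5 = r_5 − e = 11 − 10 ≡ 1 (mod 13). Hence c = [4, 6, 7, 9, 1].
  Check: interpolating c through the α_i gives m(x) = 2 + 10·x (degree < 2) with m(α_i) = c_i for every i, so c is indeed a codeword.


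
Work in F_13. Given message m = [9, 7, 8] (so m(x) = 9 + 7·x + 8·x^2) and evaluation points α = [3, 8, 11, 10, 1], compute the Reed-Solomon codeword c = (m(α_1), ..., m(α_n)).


c = [11, 5, 1, 8, 11]

Message polynomial: m(x) = 9 + 7·x + 8·x^2 (mod 13).
For each evaluation point α_i, compute m(α_i) mod 13:
  α_1 = 3: Horner steps 8 → 5 → 11, so m(3) = 11.
  α_2 = 8: Horner steps 8 → 6 → 5, so m(8) = 5.
  α_3 = 11: Horner steps 8 → 4 → 1, so m(11) = 1.
  α_4 = 10: Horner steps 8 → 9 → 8, so m(10) = 8.
  α_5 = 1: Horner steps 8 → 2 → 11, so m(1) = 11.
Codeword c = [11, 5, 1, 8, 11] ∈ F_13^5.


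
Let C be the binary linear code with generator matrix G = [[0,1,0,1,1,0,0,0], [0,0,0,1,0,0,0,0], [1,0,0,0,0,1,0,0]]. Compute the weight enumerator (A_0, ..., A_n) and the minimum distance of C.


Weight distribution: A_0 = 1, A_1 = 1, A_2 = 2, A_3 = 2, A_4 = 1, A_5 = 1. Minimum distance d = 1.

Enumerate all 2^3 = 8 messages m ∈ F_2^3.
For each, compute codeword c = mG in F_2^8, then tally its weight.
  m = 000 → c = 00000000, weight = 0.
  m = 100 → c = 01011000, weight = 3.
  m = 010 → c = 00010000, weight = 1.
  m = 110 → c = 01001000, weight = 2.
  m = 001 → c = 10000100, weight = 2.
  m = 101 → c = 11011100, weight = 5.
  m = 011 → c = 10010100, weight = 3.
  m = 111 → c = 11001100, weight = 4.
Tally weights:
  weight 0: 1 codewords.
  weight 1: 1 codewords.
  weight 2: 2 codewords.
  weight 3: 2 codewords.
  weight 4: 1 codewords.
  weight 5: 1 codewords.
Minimum distance d = smallest w > 0 with A_w > 0 = 1.
Sanity: Σ A_w = 8 = 2^3 = 8 ✓.


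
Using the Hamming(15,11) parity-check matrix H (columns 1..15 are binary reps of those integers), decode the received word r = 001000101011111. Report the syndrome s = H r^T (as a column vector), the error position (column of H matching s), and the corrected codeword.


s = (0, 1, 1, 0)^T, error position = 6, corrected codeword c = 001001101011111

Compute s = H r^T mod 2 one row at a time:
  s_1 = 0 + 1 + 0 + 1 + 1 + 1 + 1 + 1 = 6 ≡ 0 (mod 2).
  s_2 = 0 + 0 + 0 + 1 + 1 + 1 + 1 + 1 = 5 ≡ 1 (mod 2).
  s_3 = 0 + 1 + 0 + 1 + 0 + 1 + 1 + 1 = 5 ≡ 1 (mod 2).
  s_4 = 0 + 1 + 0 + 1 + 1 + 1 + 1 + 1 = 6 ≡ 0 (mod 2).
s = (0, 1, 1, 0)^T — this equals column 6 of H (binary 0110), so error is at position 6.
Correct: flip bit 6 of r = 001000101011111 to get c = 001001101011111.


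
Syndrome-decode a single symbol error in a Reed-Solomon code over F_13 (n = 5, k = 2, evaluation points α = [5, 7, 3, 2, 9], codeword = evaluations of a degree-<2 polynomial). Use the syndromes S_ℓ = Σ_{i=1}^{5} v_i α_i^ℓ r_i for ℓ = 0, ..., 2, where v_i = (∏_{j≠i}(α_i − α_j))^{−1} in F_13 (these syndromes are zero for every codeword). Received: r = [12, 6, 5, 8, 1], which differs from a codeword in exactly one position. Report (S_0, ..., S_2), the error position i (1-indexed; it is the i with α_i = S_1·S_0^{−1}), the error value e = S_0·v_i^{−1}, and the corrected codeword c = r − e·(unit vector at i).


S = (6, 2, 5), error at position 5, error magnitude e = 1, c = [12, 6, 5, 8, 0].

Step 1: column multipliers v_i = (∏_{j≠i}(α_i − α_j))^{−1} mod 13.
  i = 1 (α = 5): (5−7)(5−3)(5−2)(5−9) = (−2)·2·3·(−4) = 48 ≡ 9, so v_1 = 9^{−1} = 3 (mod 13).
  i = 2 (α = 7): (7−5)(7−3)(7−2)(7−9) = 2·4·5·(−2) = −80 ≡ 11, so v_2 = 11^{−1} = 6 (mod 13).
  i = 3 (α = 3): (3−5)(3−7)(3−2)(3−9) = (−2)·(−4)·1·(−6) = −48 ≡ 4, so v_3 = 4^{−1} = 10 (mod 13).
  i = 4 (α = 2): (2−5)(2−7)(2−3)(2−9) = (−3)·(−5)·(−1)·(−7) = 105 ≡ 1, so v_4 = 1^{−1} = 1 (mod 13).
  i = 5 (α = 9): (9−5)(9−7)(9−3)(9−2) = 4·2·6·7 = 336 ≡ 11, so v_5 = 11^{−1} = 6 (mod 13).
  v = [3, 6, 10, 1, 6].
Step 2: syndromes of r = [12, 6, 5, 8, 1] (all sums mod 13).
  S_0 = Σ v_i r_i = 3·12 + 6·6 + 10·5 + 1·8 + 6·1 = 136 ≡ 6.
  S_1 = Σ v_i α_i r_i = 3·5·12 + 6·7·6 + 10·3·5 + 1·2·8 + 6·9·1 = 652 ≡ 2.
  α_i^2 mod 13 = [12, 10, 9, 4, 3].
  S_2 = Σ v_i α_i^2 r_i = 3·12·12 + 6·10·6 + 10·9·5 + 1·4·8 + 6·3·1 = 1292 ≡ 5.
  S = (6, 2, 5) ≠ 0, so r is not a codeword (an error is present).
Step 3: locate the error. For a single error e at position i, S_ℓ = v_i·e·α_i^ℓ, so α_err = S_1/S_0.
  S_0^{−1} = 6^{−1} = 11 (mod 13), so α_err = 2·11 = 22 ≡ 9 = α_5. Error position i = 5.
  Consistency check: S_2/S_1 = 5·7 = 35 ≡ 9 = α_err ✓ (single-error assumption holds).
Step 4: error magnitude e = S_0/v_5 = S_0·∏_{j≠5}(α_5 − α_j) = 6·11 = 66 ≡ 1 (mod 13).
Step 5: correct position 5: c_5 = r_5 − e = 1 − 1 ≡ 0 (mod 13). Hence c = [12, 6, 5, 8, 0].
  Check: interpolating c through the α_i gives m(x) = 1 + 10·x (degree < 2) with m(α_i) = c_i for every i, so c is indeed a codeword.


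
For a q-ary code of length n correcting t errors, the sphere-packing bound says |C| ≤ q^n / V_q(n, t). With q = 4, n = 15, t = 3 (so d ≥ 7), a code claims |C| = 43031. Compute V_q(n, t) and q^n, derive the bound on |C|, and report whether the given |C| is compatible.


V_q(n, t) = 13276, q^n = 1073741824, Hamming bound = 80878, |C| = 43031 ≤ bound (satisfied).

Step 1: Compute V_q(n, t) = Σ_{j=0}^3 C(n, j) (q−1)^j.
  j = 0: C(15,0)·(3)^0 = 1·1 = 1.
  j = 1: C(15,1)·(3)^1 = 15·3 = 45.
  j = 2: C(15,2)·(3)^2 = 105·9 = 945.
  j = 3: C(15,3)·(3)^3 = 455·27 = 12285.
  V_q(n, t) = 1 + 45 + 945 + 12285 = 13276.
Step 2: q^n = 4^15 = 1073741824.
Step 3: Hamming bound ⌊q^n / V_q(n,t)⌋ = ⌊1073741824/13276⌋ = 80878.
Step 4: Compare |C| = 43031 to 80878: satisfied.
The claimed |C| lies below the Hamming bound.


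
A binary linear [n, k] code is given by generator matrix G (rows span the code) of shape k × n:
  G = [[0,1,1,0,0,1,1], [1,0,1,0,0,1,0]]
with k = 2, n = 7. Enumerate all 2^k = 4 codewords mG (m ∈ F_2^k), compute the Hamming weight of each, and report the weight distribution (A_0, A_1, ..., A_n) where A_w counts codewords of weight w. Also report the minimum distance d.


Weight distribution: A_0 = 1, A_3 = 2, A_4 = 1. Minimum distance d = 3.

Enumerate all 2^2 = 4 messages m ∈ F_2^2.
For each, compute codeword c = mG in F_2^7, then tally its weight.
  m = 00 → c = 0000000, weight = 0.
  m = 10 → c = 0110011, weight = 4.
  m = 01 → c = 1010010, weight = 3.
  m = 11 → c = 1100001, weight = 3.
Tally weights:
  weight 0: 1 codewords.
  weight 3: 2 codewords.
  weight 4: 1 codewords.
Minimum distance d = smallest w > 0 with A_w > 0 = 3.
Sanity: Σ A_w = 4 = 2^2 = 4 ✓.


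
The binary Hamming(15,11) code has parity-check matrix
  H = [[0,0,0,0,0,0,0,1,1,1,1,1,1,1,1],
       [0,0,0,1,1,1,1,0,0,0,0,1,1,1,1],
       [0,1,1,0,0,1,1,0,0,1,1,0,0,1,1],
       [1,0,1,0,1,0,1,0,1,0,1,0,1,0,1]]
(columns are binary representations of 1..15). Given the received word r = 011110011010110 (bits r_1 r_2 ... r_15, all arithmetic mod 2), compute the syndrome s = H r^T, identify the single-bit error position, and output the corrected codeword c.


s = (1, 0, 0, 1)^T, error position = 9, corrected codeword c = 011110010010110

Compute s = H r^T mod 2 one row at a time:
  s_1 = 1 + 1 + 0 + 1 + 0 + 1 + 1 + 0 = 5 ≡ 1 (mod 2).
  s_2 = 1 + 1 + 0 + 0 + 0 + 1 + 1 + 0 = 4 ≡ 0 (mod 2).
  s_3 = 1 + 1 + 0 + 0 + 0 + 1 + 1 + 0 = 4 ≡ 0 (mod 2).
  s_4 = 0 + 1 + 1 + 0 + 1 + 1 + 1 + 0 = 5 ≡ 1 (mod 2).
s = (1, 0, 0, 1)^T — this equals column 9 of H (binary 1001), so error is at position 9.
Correct: flip bit 9 of r = 011110011010110 to get c = 011110010010110.


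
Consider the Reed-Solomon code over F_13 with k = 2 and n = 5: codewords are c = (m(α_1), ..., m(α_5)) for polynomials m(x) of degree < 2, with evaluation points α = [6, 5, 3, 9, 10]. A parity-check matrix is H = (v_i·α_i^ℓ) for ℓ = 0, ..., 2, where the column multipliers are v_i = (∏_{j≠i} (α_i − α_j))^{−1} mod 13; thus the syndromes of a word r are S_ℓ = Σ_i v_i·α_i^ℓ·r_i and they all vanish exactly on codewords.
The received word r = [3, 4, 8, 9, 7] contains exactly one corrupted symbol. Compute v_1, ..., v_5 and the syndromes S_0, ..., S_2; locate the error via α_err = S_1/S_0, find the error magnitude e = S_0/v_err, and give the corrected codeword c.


S = (4, 11, 1), error at position 1, error magnitude e = 1, c = [2, 4, 8, 9, 7].

Step 1: column multipliers v_i = (∏_{j≠i}(α_i − α_j))^{−1} mod 13.
  i = 1 (α = 6): (6−5)(6−3)(6−9)(6−10) = 1·3·(−3)·(−4) = 36 ≡ 10, so v_1 = 10^{−1} = 4 (mod 13).
  i = 2 (α = 5): (5−6)(5−3)(5−9)(5−10) = (−1)·2·(−4)·(−5) = −40 ≡ 12, so v_2 = 12^{−1} = 12 (mod 13).
  i = 3 (α = 3): (3−6)(3−5)(3−9)(3−10) = (−3)·(−2)·(−6)·(−7) = 252 ≡ 5, so v_3 = 5^{−1} = 8 (mod 13).
  i = 4 (α = 9): (9−6)(9−5)(9−3)(9−10) = 3·4·6·(−1) = −72 ≡ 6, so v_4 = 6^{−1} = 11 (mod 13).
  i = 5 (α = 10): (10−6)(10−5)(10−3)(10−9) = 4·5·7·1 = 140 ≡ 10, so v_5 = 10^{−1} = 4 (mod 13).
  v = [4, 12, 8, 11, 4].
Step 2: syndromes of r = [3, 4, 8, 9, 7] (all sums mod 13).
  S_0 = Σ v_i r_i = 4·3 + 12·4 + 8·8 + 11·9 + 4·7 = 251 ≡ 4.
  S_1 = Σ v_i α_i r_i = 4·6·3 + 12·5·4 + 8·3·8 + 11·9·9 + 4·10·7 = 1675 ≡ 11.
  α_i^2 mod 13 = [10, 12, 9, 3, 9].
  S_2 = Σ v_i α_i^2 r_i = 4·10·3 + 12·12·4 + 8·9·8 + 11·3·9 + 4·9·7 = 1821 ≡ 1.
  S = (4, 11, 1) ≠ 0, so r is not a codeword (an error is present).
Step 3: locate the error. For a single error e at position i, S_ℓ = v_i·e·α_i^ℓ, so α_err = S_1/S_0.
  S_0^{−1} = 4^{−1} = 10 (mod 13), so α_err = 11·10 = 110 ≡ 6 = α_1. Error position i = 1.
  Consistency check: S_2/S_1 = 1·6 = 6 ≡ 6 = α_err ✓ (single-error assumption holds).
Step 4: error magnitude e = S_0/v_1 = S_0·∏_{j≠1}(α_1 − α_j) = 4·10 = 40 ≡ 1 (mod 13).
Step 5: correct position 1: c_1 = r_1 − e = 3 − 1 ≡ 2 (mod 13). Hence c = [2, 4, 8, 9, 7].
  Check: interpolating c through the α_i gives m(x) = 1 + 11·x (degree < 2) with m(α_i) = c_i for every i, so c is indeed a codeword.


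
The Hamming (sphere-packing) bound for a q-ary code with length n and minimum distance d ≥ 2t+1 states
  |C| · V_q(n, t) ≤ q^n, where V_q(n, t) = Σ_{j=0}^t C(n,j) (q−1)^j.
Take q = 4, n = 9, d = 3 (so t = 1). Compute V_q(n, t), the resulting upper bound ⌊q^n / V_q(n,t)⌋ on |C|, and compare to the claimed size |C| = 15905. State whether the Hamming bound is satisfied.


V_q(n, t) = 28, q^n = 262144, Hamming bound = 9362, |C| = 15905 > bound (violated).

Step 1: Compute V_q(n, t) = Σ_{j=0}^1 C(n, j) (q−1)^j.
  j = 0: C(9,0)·(3)^0 = 1·1 = 1.
  j = 1: C(9,1)·(3)^1 = 9·3 = 27.
  V_q(n, t) = 1 + 27 = 28.
Step 2: q^n = 4^9 = 262144.
Step 3: Hamming bound ⌊q^n / V_q(n,t)⌋ = ⌊262144/28⌋ = 9362.
Step 4: Compare |C| = 15905 to 9362: violated.
The claimed |C| lies above the Hamming bound, so no 4-ary code of length 9 with d ≥ 3 can have 15905 codewords.
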